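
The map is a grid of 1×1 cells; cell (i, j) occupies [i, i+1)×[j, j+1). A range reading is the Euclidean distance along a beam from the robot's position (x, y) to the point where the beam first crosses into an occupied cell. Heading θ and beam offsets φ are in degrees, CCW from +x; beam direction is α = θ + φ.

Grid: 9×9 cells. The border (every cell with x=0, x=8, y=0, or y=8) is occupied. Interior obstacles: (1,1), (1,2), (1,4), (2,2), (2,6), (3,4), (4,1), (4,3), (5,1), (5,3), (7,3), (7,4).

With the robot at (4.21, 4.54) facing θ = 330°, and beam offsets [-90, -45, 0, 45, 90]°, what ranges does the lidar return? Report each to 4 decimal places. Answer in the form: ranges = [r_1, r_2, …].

beam 1: φ=-90°, α=240°
  dir = (cos 240°, sin 240°) = (-0.5000, -0.8660); from cell (4,4)
  next x-line at t=0.4200, next y-line at t=0.6235; Δt_x=2.0000, Δt_y=1.1547
    x: enter (3,4) at t=0.4200 ← occupied
  → r_1 = 0.4200
beam 2: φ=-45°, α=285°
  dir = (cos 285°, sin 285°) = (0.2588, -0.9659); from cell (4,4)
  next x-line at t=3.0523, next y-line at t=0.5590; Δt_x=3.8637, Δt_y=1.0353
    y: enter (4,3) at t=0.5590 ← occupied
  → r_2 = 0.5590
beam 3: φ=0°, α=330°
  dir = (cos 330°, sin 330°) = (0.8660, -0.5000); from cell (4,4)
  next x-line at t=0.9122, next y-line at t=1.0800; Δt_x=1.1547, Δt_y=2.0000
    x: enter (5,4) at t=0.9122
    y: enter (5,3) at t=1.0800 ← occupied
  → r_3 = 1.0800
beam 4: φ=45°, α=15°
  dir = (cos 15°, sin 15°) = (0.9659, 0.2588); from cell (4,4)
  next x-line at t=0.8179, next y-line at t=1.7773; Δt_x=1.0353, Δt_y=3.8637
    x: enter (5,4) at t=0.8179
    y: enter (5,5) at t=1.7773
    x: enter (6,5) at t=1.8531
    x: enter (7,5) at t=2.8884
    x: enter (8,5) at t=3.9237 ← occupied
  → r_4 = 3.9237
beam 5: φ=90°, α=60°
  dir = (cos 60°, sin 60°) = (0.5000, 0.8660); from cell (4,4)
  next x-line at t=1.5800, next y-line at t=0.5312; Δt_x=2.0000, Δt_y=1.1547
    y: enter (4,5) at t=0.5312
    x: enter (5,5) at t=1.5800
    y: enter (5,6) at t=1.6859
    y: enter (5,7) at t=2.8406
    x: enter (6,7) at t=3.5800
    y: enter (6,8) at t=3.9953 ← occupied
  → r_5 = 3.9953

ranges = [0.4200, 0.5590, 1.0800, 3.9237, 3.9953]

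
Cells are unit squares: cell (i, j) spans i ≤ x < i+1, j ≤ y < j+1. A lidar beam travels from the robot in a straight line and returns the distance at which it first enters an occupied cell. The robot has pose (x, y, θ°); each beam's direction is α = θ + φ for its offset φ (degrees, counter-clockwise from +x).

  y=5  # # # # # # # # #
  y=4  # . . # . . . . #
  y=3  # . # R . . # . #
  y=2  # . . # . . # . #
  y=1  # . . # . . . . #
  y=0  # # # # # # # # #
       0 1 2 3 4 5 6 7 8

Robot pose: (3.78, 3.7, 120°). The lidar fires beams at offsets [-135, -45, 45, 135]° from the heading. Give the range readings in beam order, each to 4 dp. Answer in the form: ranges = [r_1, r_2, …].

beam 1: φ=-135°, α=345°
  direction (0.9659, -0.2588); cell (3,3); t to first gridline: x 0.2278, y 2.7046 (then +1.0353 / +3.8637)
    (4,3) via x @ 0.2278
    (5,3) via x @ 1.2630
    (6,3) via x @ 2.2983  # hit
  → r_1 = 2.2983
beam 2: φ=-45°, α=75°
  direction (0.2588, 0.9659); cell (3,3); t to first gridline: x 0.8500, y 0.3106 (then +3.8637 / +1.0353)
    (3,4) via y @ 0.3106  # hit
  → r_2 = 0.3106
beam 3: φ=45°, α=165°
  direction (-0.9659, 0.2588); cell (3,3); t to first gridline: x 0.8075, y 1.1591 (then +1.0353 / +3.8637)
    (2,3) via x @ 0.8075  # hit
  → r_3 = 0.8075
beam 4: φ=135°, α=255°
  direction (-0.2588, -0.9659); cell (3,3); t to first gridline: x 3.0137, y 0.7247 (then +3.8637 / +1.0353)
    (3,2) via y @ 0.7247  # hit
  → r_4 = 0.7247

ranges = [2.2983, 0.3106, 0.8075, 0.7247]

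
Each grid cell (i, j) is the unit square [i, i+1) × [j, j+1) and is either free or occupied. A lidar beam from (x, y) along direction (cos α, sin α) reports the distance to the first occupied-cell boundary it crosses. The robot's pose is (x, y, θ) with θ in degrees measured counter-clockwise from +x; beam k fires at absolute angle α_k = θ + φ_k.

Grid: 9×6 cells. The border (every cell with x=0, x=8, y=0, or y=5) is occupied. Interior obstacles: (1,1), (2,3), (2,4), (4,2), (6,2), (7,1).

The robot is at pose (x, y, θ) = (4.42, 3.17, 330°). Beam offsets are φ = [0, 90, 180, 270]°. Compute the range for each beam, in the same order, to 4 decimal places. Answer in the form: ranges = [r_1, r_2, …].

beam 1: φ=0°, α=330°
  dir = (cos 330°, sin 330°) = (0.8660, -0.5000); from cell (4,3)
  next x-line at t=0.6697, next y-line at t=0.3400; Δt_x=1.1547, Δt_y=2.0000
    y: enter (4,2) at t=0.3400 ← occupied
  → r_1 = 0.3400
beam 2: φ=90°, α=60°
  dir = (cos 60°, sin 60°) = (0.5000, 0.8660); from cell (4,3)
  next x-line at t=1.1600, next y-line at t=0.9584; Δt_x=2.0000, Δt_y=1.1547
    y: enter (4,4) at t=0.9584
    x: enter (5,4) at t=1.1600
    y: enter (5,5) at t=2.1131 ← occupied
  → r_2 = 2.1131
beam 3: φ=180°, α=150°
  dir = (cos 150°, sin 150°) = (-0.8660, 0.5000); from cell (4,3)
  next x-line at t=0.4850, next y-line at t=1.6600; Δt_x=1.1547, Δt_y=2.0000
    x: enter (3,3) at t=0.4850
    x: enter (2,3) at t=1.6397 ← occupied
  → r_3 = 1.6397
beam 4: φ=270°, α=240°
  dir = (cos 240°, sin 240°) = (-0.5000, -0.8660); from cell (4,3)
  next x-line at t=0.8400, next y-line at t=0.1963; Δt_x=2.0000, Δt_y=1.1547
    y: enter (4,2) at t=0.1963 ← occupied
  → r_4 = 0.1963

ranges = [0.3400, 2.1131, 1.6397, 0.1963]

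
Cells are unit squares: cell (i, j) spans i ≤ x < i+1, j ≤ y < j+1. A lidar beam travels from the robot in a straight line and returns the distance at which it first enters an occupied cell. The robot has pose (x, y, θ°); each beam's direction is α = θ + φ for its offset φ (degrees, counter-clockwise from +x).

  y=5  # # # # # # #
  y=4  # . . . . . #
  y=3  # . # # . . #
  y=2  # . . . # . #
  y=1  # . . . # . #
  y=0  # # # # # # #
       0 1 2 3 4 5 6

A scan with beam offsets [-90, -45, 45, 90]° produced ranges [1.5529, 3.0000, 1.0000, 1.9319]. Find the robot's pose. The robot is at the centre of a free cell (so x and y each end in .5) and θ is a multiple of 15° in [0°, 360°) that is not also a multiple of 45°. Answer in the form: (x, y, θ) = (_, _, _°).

Enumerate (i+0.5, j+0.5, θ) over the 16 free cells and 16 admissible headings. For each, cast all 4 beams and compare to the given ranges.
  (4.5, 3.5, 150°): beam 1 = 1.7321 ≠ 1.5529 ✗
  (5.5, 2.5, 255°): beam 1 = 0.5176 ≠ 1.5529 ✗
  (3.5, 2.5, 210°): beam 1 = 0.5774 ≠ 1.5529 ✗
  (1.5, 1.5, 195°): beam 1 = 1.9319 ≠ 1.5529 ✗
  …
  (5.5, 3.5, 195°): r_1=1.5529, r_2=3.0000, r_3=1.0000, r_4=1.9319 — all match ✓
Unique over the lattice → pose = (5.5, 3.5, 195°).

(x, y, θ) = (5.5, 3.5, 195°)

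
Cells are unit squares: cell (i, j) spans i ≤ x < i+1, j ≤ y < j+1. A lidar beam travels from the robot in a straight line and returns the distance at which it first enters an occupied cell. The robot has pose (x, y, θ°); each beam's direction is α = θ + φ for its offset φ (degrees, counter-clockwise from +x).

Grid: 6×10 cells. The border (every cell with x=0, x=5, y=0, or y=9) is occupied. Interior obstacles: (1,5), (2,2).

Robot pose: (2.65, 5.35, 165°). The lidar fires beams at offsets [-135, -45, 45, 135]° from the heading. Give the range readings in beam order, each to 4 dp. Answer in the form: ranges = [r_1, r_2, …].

beam 1: φ=-135°, α=30°
  direction (0.8660, 0.5000); cell (2,5); t to first gridline: x 0.4041, y 1.3000 (then +1.1547 / +2.0000)
    (3,5) via x @ 0.4041
    (3,6) via y @ 1.3000
    (4,6) via x @ 1.5588
    (5,6) via x @ 2.7135  # hit
  → r_1 = 2.7135
beam 2: φ=-45°, α=120°
  direction (-0.5000, 0.8660); cell (2,5); t to first gridline: x 1.3000, y 0.7506 (then +2.0000 / +1.1547)
    (2,6) via y @ 0.7506
    (1,6) via x @ 1.3000
    (1,7) via y @ 1.9053
    (1,8) via y @ 3.0600
    (0,8) via x @ 3.3000  # hit
  → r_2 = 3.3000
beam 3: φ=45°, α=210°
  direction (-0.8660, -0.5000); cell (2,5); t to first gridline: x 0.7506, y 0.7000 (then +1.1547 / +2.0000)
    (2,4) via y @ 0.7000
    (1,4) via x @ 0.7506
    (0,4) via x @ 1.9053  # hit
  → r_3 = 1.9053
beam 4: φ=135°, α=300°
  direction (0.5000, -0.8660); cell (2,5); t to first gridline: x 0.7000, y 0.4041 (then +2.0000 / +1.1547)
    (2,4) via y @ 0.4041
    (3,4) via x @ 0.7000
    (3,3) via y @ 1.5588
    (4,3) via x @ 2.7000
    (4,2) via y @ 2.7135
    (4,1) via y @ 3.8682
    (5,1) via x @ 4.7000  # hit
  → r_4 = 4.7000

ranges = [2.7135, 3.3000, 1.9053, 4.7000]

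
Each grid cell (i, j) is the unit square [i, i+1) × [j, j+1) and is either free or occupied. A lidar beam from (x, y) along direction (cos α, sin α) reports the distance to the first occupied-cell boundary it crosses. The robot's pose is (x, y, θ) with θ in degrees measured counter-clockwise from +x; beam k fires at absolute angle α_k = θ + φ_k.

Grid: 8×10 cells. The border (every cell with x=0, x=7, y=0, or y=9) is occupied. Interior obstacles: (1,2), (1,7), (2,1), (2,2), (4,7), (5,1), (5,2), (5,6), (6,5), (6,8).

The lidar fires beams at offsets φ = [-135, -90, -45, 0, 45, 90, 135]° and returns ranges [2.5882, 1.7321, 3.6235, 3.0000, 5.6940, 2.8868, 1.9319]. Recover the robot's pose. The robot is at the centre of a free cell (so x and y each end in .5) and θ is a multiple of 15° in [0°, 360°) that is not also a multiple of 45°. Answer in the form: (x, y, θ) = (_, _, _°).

Candidates: 38 free-cell centres × 16 headings = 608 poses. Raycast each; keep the one whose scan matches to 4 dp.
  (6.5, 1.5, 300°): beam 1 = 0.5176 ≠ 2.5882 ✗
  (4.5, 3.5, 15°): beam 1 = 2.8868 ≠ 2.5882 ✗
  (4.5, 1.5, 150°): beam 1 = 0.5176 ≠ 2.5882 ✗
  …
  (3.5, 3.5, 60°): r_1=2.5882, r_2=1.7321, r_3=3.6235, r_4=3.0000, r_5=5.6940, r_6=2.8868, r_7=1.9319 — all match ✓
Unique over the lattice → pose = (3.5, 3.5, 60°).

(x, y, θ) = (3.5, 3.5, 60°)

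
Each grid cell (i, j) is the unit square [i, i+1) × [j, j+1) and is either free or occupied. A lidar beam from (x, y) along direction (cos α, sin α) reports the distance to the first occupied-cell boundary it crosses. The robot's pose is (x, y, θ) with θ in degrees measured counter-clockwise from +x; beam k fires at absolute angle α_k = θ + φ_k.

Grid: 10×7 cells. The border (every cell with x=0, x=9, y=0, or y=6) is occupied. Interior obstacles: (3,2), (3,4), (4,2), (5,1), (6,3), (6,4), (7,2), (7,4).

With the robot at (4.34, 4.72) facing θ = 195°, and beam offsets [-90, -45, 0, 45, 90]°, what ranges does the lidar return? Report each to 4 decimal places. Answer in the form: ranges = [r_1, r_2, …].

ranges = [1.3252, 0.3926, 0.3520, 0.6800, 1.7807]

beam 1: φ=-90°, α=105°
  direction (-0.2588, 0.9659); cell (4,4); t to first gridline: x 1.3137, y 0.2899 (then +3.8637 / +1.0353)
    (4,5) via y @ 0.2899
    (3,5) via x @ 1.3137
    (3,6) via y @ 1.3252  # hit
  → r_1 = 1.3252
beam 2: φ=-45°, α=150°
  direction (-0.8660, 0.5000); cell (4,4); t to first gridline: x 0.3926, y 0.5600 (then +1.1547 / +2.0000)
    (3,4) via x @ 0.3926  # hit
  → r_2 = 0.3926
beam 3: φ=0°, α=195°
  direction (-0.9659, -0.2588); cell (4,4); t to first gridline: x 0.3520, y 2.7819 (then +1.0353 / +3.8637)
    (3,4) via x @ 0.3520  # hit
  → r_3 = 0.3520
beam 4: φ=45°, α=240°
  direction (-0.5000, -0.8660); cell (4,4); t to first gridline: x 0.6800, y 0.8314 (then +2.0000 / +1.1547)
    (3,4) via x @ 0.6800  # hit
  → r_4 = 0.6800
beam 5: φ=90°, α=285°
  direction (0.2588, -0.9659); cell (4,4); t to first gridline: x 2.5500, y 0.7454 (then +3.8637 / +1.0353)
    (4,3) via y @ 0.7454
    (4,2) via y @ 1.7807  # hit
  → r_5 = 1.7807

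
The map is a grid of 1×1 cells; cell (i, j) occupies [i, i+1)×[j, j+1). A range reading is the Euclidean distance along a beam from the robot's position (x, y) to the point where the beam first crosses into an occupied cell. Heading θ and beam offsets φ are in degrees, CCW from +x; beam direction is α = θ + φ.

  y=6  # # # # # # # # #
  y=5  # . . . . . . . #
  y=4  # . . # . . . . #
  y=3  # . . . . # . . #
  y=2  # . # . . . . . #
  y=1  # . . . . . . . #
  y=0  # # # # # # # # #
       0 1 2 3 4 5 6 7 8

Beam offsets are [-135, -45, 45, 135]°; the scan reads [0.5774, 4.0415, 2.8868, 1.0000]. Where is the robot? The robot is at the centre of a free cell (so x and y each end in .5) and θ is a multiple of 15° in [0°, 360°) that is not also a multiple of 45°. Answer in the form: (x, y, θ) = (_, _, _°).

(x, y, θ) = (4.5, 1.5, 75°)

Enumerate (i+0.5, j+0.5, θ) over the 32 free cells and 16 admissible headings. For each, cast all 4 beams and compare to the given ranges.
  (2.5, 5.5, 30°): beam 1 = 4.6587 ≠ 0.5774 ✗
  (3.5, 1.5, 240°): beam 1 = 4.6587 ≠ 0.5774 ✗
  (4.5, 1.5, 345°): beam 1 = 1.0000 ≠ 0.5774 ✗
  …
  (4.5, 1.5, 75°): r_1=0.5774, r_2=4.0415, r_3=2.8868, r_4=1.0000 — all match ✓
Only this pose fits every beam.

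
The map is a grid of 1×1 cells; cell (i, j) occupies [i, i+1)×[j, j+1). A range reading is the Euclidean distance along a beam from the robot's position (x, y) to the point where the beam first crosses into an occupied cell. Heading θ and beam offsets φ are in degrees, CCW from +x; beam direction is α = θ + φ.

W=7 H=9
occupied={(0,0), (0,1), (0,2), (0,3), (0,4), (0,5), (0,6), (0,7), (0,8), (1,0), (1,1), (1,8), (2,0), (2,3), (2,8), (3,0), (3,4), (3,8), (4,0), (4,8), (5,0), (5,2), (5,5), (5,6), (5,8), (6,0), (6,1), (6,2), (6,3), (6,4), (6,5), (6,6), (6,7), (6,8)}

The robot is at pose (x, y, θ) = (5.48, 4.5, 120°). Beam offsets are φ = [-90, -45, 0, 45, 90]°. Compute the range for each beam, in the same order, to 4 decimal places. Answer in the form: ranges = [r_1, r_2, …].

ranges = [0.6004, 0.5176, 0.5774, 1.5322, 2.8637]

beam 1: φ=-90°, α=30°
  direction (0.8660, 0.5000); cell (5,4); t to first gridline: x 0.6004, y 1.0000 (then +1.1547 / +2.0000)
    (6,4) via x @ 0.6004  # hit
  → r_1 = 0.6004
beam 2: φ=-45°, α=75°
  direction (0.2588, 0.9659); cell (5,4); t to first gridline: x 2.0091, y 0.5176 (then +3.8637 / +1.0353)
    (5,5) via y @ 0.5176  # hit
  → r_2 = 0.5176
beam 3: φ=0°, α=120°
  direction (-0.5000, 0.8660); cell (5,4); t to first gridline: x 0.9600, y 0.5774 (then +2.0000 / +1.1547)
    (5,5) via y @ 0.5774  # hit
  → r_3 = 0.5774
beam 4: φ=45°, α=165°
  direction (-0.9659, 0.2588); cell (5,4); t to first gridline: x 0.4969, y 1.9319 (then +1.0353 / +3.8637)
    (4,4) via x @ 0.4969
    (3,4) via x @ 1.5322  # hit
  → r_4 = 1.5322
beam 5: φ=90°, α=210°
  direction (-0.8660, -0.5000); cell (5,4); t to first gridline: x 0.5543, y 1.0000 (then +1.1547 / +2.0000)
    (4,4) via x @ 0.5543
    (4,3) via y @ 1.0000
    (3,3) via x @ 1.7090
    (2,3) via x @ 2.8637  # hit
  → r_5 = 2.8637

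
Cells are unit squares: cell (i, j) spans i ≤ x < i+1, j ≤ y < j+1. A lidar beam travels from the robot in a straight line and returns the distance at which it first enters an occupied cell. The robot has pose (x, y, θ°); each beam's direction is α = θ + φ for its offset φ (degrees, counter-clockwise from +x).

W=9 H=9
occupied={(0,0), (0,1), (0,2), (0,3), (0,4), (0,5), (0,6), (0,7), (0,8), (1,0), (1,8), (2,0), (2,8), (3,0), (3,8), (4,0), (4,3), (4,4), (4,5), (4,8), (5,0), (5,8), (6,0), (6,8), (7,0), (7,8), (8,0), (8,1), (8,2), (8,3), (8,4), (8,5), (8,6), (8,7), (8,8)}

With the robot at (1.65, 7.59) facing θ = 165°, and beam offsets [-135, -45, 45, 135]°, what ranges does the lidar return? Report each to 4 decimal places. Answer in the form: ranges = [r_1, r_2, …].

beam 1: φ=-135°, α=30°
  d=(0.8660,0.5000)  start (1,7)  tX=0.4041 tY=0.8200  stride 1/|dx|=1.1547 1/|dy|=2.0000
    cross x-line → (2,7), t=0.4041
    cross y-line → (2,8), t=0.8200 (wall)
  → r_1 = 0.8200
beam 2: φ=-45°, α=120°
  d=(-0.5000,0.8660)  start (1,7)  tX=1.3000 tY=0.4734  stride 1/|dx|=2.0000 1/|dy|=1.1547
    cross y-line → (1,8), t=0.4734 (wall)
  → r_2 = 0.4734
beam 3: φ=45°, α=210°
  d=(-0.8660,-0.5000)  start (1,7)  tX=0.7506 tY=1.1800  stride 1/|dx|=1.1547 1/|dy|=2.0000
    cross x-line → (0,7), t=0.7506 (wall)
  → r_3 = 0.7506
beam 4: φ=135°, α=300°
  d=(0.5000,-0.8660)  start (1,7)  tX=0.7000 tY=0.6813  stride 1/|dx|=2.0000 1/|dy|=1.1547
    cross y-line → (1,6), t=0.6813
    cross x-line → (2,6), t=0.7000
    cross y-line → (2,5), t=1.8360
    cross x-line → (3,5), t=2.7000
    cross y-line → (3,4), t=2.9907
    cross y-line → (3,3), t=4.1454
    cross x-line → (4,3), t=4.7000 (wall)
  → r_4 = 4.7000

ranges = [0.8200, 0.4734, 0.7506, 4.7000]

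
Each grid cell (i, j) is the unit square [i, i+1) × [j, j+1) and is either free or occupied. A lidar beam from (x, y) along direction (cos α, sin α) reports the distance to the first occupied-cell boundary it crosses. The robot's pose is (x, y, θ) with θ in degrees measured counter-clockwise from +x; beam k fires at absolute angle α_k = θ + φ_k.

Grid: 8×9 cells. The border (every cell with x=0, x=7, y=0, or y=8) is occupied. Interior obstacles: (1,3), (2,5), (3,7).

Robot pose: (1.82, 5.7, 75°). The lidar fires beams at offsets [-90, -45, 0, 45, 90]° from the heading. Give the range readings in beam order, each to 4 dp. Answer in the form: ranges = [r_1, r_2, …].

beam 1: φ=-90°, α=345°
  d=(0.9659,-0.2588)  start (1,5)  tX=0.1863 tY=2.7046  stride 1/|dx|=1.0353 1/|dy|=3.8637
    cross x-line → (2,5), t=0.1863 (wall)
  → r_1 = 0.1863
beam 2: φ=-45°, α=30°
  d=(0.8660,0.5000)  start (1,5)  tX=0.2078 tY=0.6000  stride 1/|dx|=1.1547 1/|dy|=2.0000
    cross x-line → (2,5), t=0.2078 (wall)
  → r_2 = 0.2078
beam 3: φ=0°, α=75°
  d=(0.2588,0.9659)  start (1,5)  tX=0.6955 tY=0.3106  stride 1/|dx|=3.8637 1/|dy|=1.0353
    cross y-line → (1,6), t=0.3106
    cross x-line → (2,6), t=0.6955
    cross y-line → (2,7), t=1.3459
    cross y-line → (2,8), t=2.3811 (wall)
  → r_3 = 2.3811
beam 4: φ=45°, α=120°
  d=(-0.5000,0.8660)  start (1,5)  tX=1.6400 tY=0.3464  stride 1/|dx|=2.0000 1/|dy|=1.1547
    cross y-line → (1,6), t=0.3464
    cross y-line → (1,7), t=1.5011
    cross x-line → (0,7), t=1.6400 (wall)
  → r_4 = 1.6400
beam 5: φ=90°, α=165°
  d=(-0.9659,0.2588)  start (1,5)  tX=0.8489 tY=1.1591  stride 1/|dx|=1.0353 1/|dy|=3.8637
    cross x-line → (0,5), t=0.8489 (wall)
  → r_5 = 0.8489

ranges = [0.1863, 0.2078, 2.3811, 1.6400, 0.8489]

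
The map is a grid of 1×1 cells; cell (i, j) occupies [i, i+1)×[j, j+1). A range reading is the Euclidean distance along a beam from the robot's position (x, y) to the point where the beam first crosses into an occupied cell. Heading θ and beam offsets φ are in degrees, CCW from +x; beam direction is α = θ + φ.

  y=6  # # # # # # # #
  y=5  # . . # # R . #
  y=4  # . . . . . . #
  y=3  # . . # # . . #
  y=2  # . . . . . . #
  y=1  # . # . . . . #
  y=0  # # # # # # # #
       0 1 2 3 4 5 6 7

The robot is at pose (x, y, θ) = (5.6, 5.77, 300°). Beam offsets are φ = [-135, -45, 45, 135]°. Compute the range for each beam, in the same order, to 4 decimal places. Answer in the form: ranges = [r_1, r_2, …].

ranges = [0.6212, 2.3182, 1.4494, 0.2381]

beam 1: φ=-135°, α=165°
  dir = (cos 165°, sin 165°) = (-0.9659, 0.2588); from cell (5,5)
  next x-line at t=0.6212, next y-line at t=0.8887; Δt_x=1.0353, Δt_y=3.8637
    x: enter (4,5) at t=0.6212 ← occupied
  → r_1 = 0.6212
beam 2: φ=-45°, α=255°
  dir = (cos 255°, sin 255°) = (-0.2588, -0.9659); from cell (5,5)
  next x-line at t=2.3182, next y-line at t=0.7972; Δt_x=3.8637, Δt_y=1.0353
    y: enter (5,4) at t=0.7972
    y: enter (5,3) at t=1.8324
    x: enter (4,3) at t=2.3182 ← occupied
  → r_2 = 2.3182
beam 3: φ=45°, α=345°
  dir = (cos 345°, sin 345°) = (0.9659, -0.2588); from cell (5,5)
  next x-line at t=0.4141, next y-line at t=2.9751; Δt_x=1.0353, Δt_y=3.8637
    x: enter (6,5) at t=0.4141
    x: enter (7,5) at t=1.4494 ← occupied
  → r_3 = 1.4494
beam 4: φ=135°, α=75°
  dir = (cos 75°, sin 75°) = (0.2588, 0.9659); from cell (5,5)
  next x-line at t=1.5455, next y-line at t=0.2381; Δt_x=3.8637, Δt_y=1.0353
    y: enter (5,6) at t=0.2381 ← occupied
  → r_4 = 0.2381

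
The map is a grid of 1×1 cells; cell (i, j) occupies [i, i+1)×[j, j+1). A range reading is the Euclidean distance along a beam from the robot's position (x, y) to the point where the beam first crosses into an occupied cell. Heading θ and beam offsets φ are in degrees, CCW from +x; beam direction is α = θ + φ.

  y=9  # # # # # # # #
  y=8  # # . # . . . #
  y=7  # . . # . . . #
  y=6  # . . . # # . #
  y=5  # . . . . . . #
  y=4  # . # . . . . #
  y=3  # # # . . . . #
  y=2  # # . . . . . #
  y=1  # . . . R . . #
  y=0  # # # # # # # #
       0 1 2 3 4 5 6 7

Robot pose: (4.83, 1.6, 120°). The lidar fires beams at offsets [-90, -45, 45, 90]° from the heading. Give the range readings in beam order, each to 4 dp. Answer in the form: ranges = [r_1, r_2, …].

beam 1: φ=-90°, α=30°
  direction (0.8660, 0.5000); cell (4,1); t to first gridline: x 0.1963, y 0.8000 (then +1.1547 / +2.0000)
    (5,1) via x @ 0.1963
    (5,2) via y @ 0.8000
    (6,2) via x @ 1.3510
    (7,2) via x @ 2.5057  # hit
  → r_1 = 2.5057
beam 2: φ=-45°, α=75°
  direction (0.2588, 0.9659); cell (4,1); t to first gridline: x 0.6568, y 0.4141 (then +3.8637 / +1.0353)
    (4,2) via y @ 0.4141
    (5,2) via x @ 0.6568
    (5,3) via y @ 1.4494
    (5,4) via y @ 2.4847
    (5,5) via y @ 3.5199
    (6,5) via x @ 4.5205
    (6,6) via y @ 4.5552
    (6,7) via y @ 5.5905
    (6,8) via y @ 6.6258
    (6,9) via y @ 7.6610  # hit
  → r_2 = 7.6610
beam 3: φ=45°, α=165°
  direction (-0.9659, 0.2588); cell (4,1); t to first gridline: x 0.8593, y 1.5455 (then +1.0353 / +3.8637)
    (3,1) via x @ 0.8593
    (3,2) via y @ 1.5455
    (2,2) via x @ 1.8946
    (1,2) via x @ 2.9298  # hit
  → r_3 = 2.9298
beam 4: φ=90°, α=210°
  direction (-0.8660, -0.5000); cell (4,1); t to first gridline: x 0.9584, y 1.2000 (then +1.1547 / +2.0000)
    (3,1) via x @ 0.9584
    (3,0) via y @ 1.2000  # hit
  → r_4 = 1.2000

ranges = [2.5057, 7.6610, 2.9298, 1.2000]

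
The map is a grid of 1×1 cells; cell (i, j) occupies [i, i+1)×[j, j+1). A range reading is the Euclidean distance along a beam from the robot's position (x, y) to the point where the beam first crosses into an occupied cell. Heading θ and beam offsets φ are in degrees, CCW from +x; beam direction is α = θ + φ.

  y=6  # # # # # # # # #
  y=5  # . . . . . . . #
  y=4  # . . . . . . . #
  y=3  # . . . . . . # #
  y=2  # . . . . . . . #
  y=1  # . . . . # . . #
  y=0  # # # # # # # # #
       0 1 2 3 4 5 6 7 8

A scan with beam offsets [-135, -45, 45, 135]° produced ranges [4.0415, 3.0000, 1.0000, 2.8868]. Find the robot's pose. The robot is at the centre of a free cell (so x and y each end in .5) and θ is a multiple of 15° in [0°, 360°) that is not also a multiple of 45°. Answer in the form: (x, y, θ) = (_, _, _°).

(x, y, θ) = (4.5, 2.5, 255°)

Enumerate (i+0.5, j+0.5, θ) over the 33 free cells and 16 admissible headings. For each, cast all 4 beams and compare to the given ranges.
  (7.5, 4.5, 75°): beam 1 = 0.5774 ≠ 4.0415 ✗
  (2.5, 3.5, 330°): beam 1 = 1.5529 ≠ 4.0415 ✗
  (3.5, 2.5, 330°): beam 1 = 2.5882 ≠ 4.0415 ✗
  …
  (4.5, 2.5, 255°): r_1=4.0415, r_2=3.0000, r_3=1.0000, r_4=2.8868 — all match ✓
Unique over the lattice → pose = (4.5, 2.5, 255°).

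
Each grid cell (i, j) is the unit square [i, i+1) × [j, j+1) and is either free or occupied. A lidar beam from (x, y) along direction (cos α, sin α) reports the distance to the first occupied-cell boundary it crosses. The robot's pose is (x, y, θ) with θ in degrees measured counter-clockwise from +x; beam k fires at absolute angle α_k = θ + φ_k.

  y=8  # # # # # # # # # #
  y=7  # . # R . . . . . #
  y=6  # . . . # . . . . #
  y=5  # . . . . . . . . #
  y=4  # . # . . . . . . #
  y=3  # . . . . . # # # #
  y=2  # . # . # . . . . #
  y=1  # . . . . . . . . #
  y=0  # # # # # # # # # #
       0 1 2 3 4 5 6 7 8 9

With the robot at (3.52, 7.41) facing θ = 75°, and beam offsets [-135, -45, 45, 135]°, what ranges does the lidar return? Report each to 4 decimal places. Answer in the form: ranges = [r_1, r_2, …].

beam 1: φ=-135°, α=300°
  dir = (cos 300°, sin 300°) = (0.5000, -0.8660); from cell (3,7)
  next x-line at t=0.9600, next y-line at t=0.4734; Δt_x=2.0000, Δt_y=1.1547
    y: enter (3,6) at t=0.4734
    x: enter (4,6) at t=0.9600 ← occupied
  → r_1 = 0.9600
beam 2: φ=-45°, α=30°
  dir = (cos 30°, sin 30°) = (0.8660, 0.5000); from cell (3,7)
  next x-line at t=0.5543, next y-line at t=1.1800; Δt_x=1.1547, Δt_y=2.0000
    x: enter (4,7) at t=0.5543
    y: enter (4,8) at t=1.1800 ← occupied
  → r_2 = 1.1800
beam 3: φ=45°, α=120°
  dir = (cos 120°, sin 120°) = (-0.5000, 0.8660); from cell (3,7)
  next x-line at t=1.0400, next y-line at t=0.6813; Δt_x=2.0000, Δt_y=1.1547
    y: enter (3,8) at t=0.6813 ← occupied
  → r_3 = 0.6813
beam 4: φ=135°, α=210°
  dir = (cos 210°, sin 210°) = (-0.8660, -0.5000); from cell (3,7)
  next x-line at t=0.6004, next y-line at t=0.8200; Δt_x=1.1547, Δt_y=2.0000
    x: enter (2,7) at t=0.6004 ← occupied
  → r_4 = 0.6004

ranges = [0.9600, 1.1800, 0.6813, 0.6004]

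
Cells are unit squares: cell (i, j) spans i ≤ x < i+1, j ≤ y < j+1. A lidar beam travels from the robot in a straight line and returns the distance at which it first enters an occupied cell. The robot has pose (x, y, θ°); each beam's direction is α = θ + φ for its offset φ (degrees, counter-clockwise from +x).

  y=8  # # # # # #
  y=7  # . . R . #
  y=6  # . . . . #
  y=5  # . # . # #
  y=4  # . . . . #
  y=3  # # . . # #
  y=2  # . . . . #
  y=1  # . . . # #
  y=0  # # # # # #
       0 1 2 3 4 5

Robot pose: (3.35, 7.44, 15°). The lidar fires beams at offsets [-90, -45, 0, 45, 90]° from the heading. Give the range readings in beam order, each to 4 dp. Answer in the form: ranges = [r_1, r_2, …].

ranges = [2.5114, 1.9053, 1.7082, 0.6466, 0.5798]

beam 1: φ=-90°, α=285°
  dir = (cos 285°, sin 285°) = (0.2588, -0.9659); from cell (3,7)
  next x-line at t=2.5114, next y-line at t=0.4555; Δt_x=3.8637, Δt_y=1.0353
    y: enter (3,6) at t=0.4555
    y: enter (3,5) at t=1.4908
    x: enter (4,5) at t=2.5114 ← occupied
  → r_1 = 2.5114
beam 2: φ=-45°, α=330°
  dir = (cos 330°, sin 330°) = (0.8660, -0.5000); from cell (3,7)
  next x-line at t=0.7506, next y-line at t=0.8800; Δt_x=1.1547, Δt_y=2.0000
    x: enter (4,7) at t=0.7506
    y: enter (4,6) at t=0.8800
    x: enter (5,6) at t=1.9053 ← occupied
  → r_2 = 1.9053
beam 3: φ=0°, α=15°
  dir = (cos 15°, sin 15°) = (0.9659, 0.2588); from cell (3,7)
  next x-line at t=0.6729, next y-line at t=2.1637; Δt_x=1.0353, Δt_y=3.8637
    x: enter (4,7) at t=0.6729
    x: enter (5,7) at t=1.7082 ← occupied
  → r_3 = 1.7082
beam 4: φ=45°, α=60°
  dir = (cos 60°, sin 60°) = (0.5000, 0.8660); from cell (3,7)
  next x-line at t=1.3000, next y-line at t=0.6466; Δt_x=2.0000, Δt_y=1.1547
    y: enter (3,8) at t=0.6466 ← occupied
  → r_4 = 0.6466
beam 5: φ=90°, α=105°
  dir = (cos 105°, sin 105°) = (-0.2588, 0.9659); from cell (3,7)
  next x-line at t=1.3523, next y-line at t=0.5798; Δt_x=3.8637, Δt_y=1.0353
    y: enter (3,8) at t=0.5798 ← occupied
  → r_5 = 0.5798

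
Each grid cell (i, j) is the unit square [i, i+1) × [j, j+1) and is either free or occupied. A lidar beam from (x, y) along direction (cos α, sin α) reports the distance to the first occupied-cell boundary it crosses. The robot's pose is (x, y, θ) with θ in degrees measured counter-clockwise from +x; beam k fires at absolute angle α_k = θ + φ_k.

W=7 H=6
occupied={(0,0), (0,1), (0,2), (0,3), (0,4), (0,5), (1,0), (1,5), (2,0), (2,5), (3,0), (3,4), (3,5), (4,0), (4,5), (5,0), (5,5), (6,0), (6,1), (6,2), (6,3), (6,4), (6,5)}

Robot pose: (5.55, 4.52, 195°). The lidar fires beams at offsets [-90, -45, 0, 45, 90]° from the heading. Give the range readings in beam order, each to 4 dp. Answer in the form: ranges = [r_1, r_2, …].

beam 1: φ=-90°, α=105°
  dir = (cos 105°, sin 105°) = (-0.2588, 0.9659); from cell (5,4)
  next x-line at t=2.1250, next y-line at t=0.4969; Δt_x=3.8637, Δt_y=1.0353
    y: enter (5,5) at t=0.4969 ← occupied
  → r_1 = 0.4969
beam 2: φ=-45°, α=150°
  dir = (cos 150°, sin 150°) = (-0.8660, 0.5000); from cell (5,4)
  next x-line at t=0.6351, next y-line at t=0.9600; Δt_x=1.1547, Δt_y=2.0000
    x: enter (4,4) at t=0.6351
    y: enter (4,5) at t=0.9600 ← occupied
  → r_2 = 0.9600
beam 3: φ=0°, α=195°
  dir = (cos 195°, sin 195°) = (-0.9659, -0.2588); from cell (5,4)
  next x-line at t=0.5694, next y-line at t=2.0091; Δt_x=1.0353, Δt_y=3.8637
    x: enter (4,4) at t=0.5694
    x: enter (3,4) at t=1.6047 ← occupied
  → r_3 = 1.6047
beam 4: φ=45°, α=240°
  dir = (cos 240°, sin 240°) = (-0.5000, -0.8660); from cell (5,4)
  next x-line at t=1.1000, next y-line at t=0.6004; Δt_x=2.0000, Δt_y=1.1547
    y: enter (5,3) at t=0.6004
    x: enter (4,3) at t=1.1000
    y: enter (4,2) at t=1.7551
    y: enter (4,1) at t=2.9098
    x: enter (3,1) at t=3.1000
    y: enter (3,0) at t=4.0645 ← occupied
  → r_4 = 4.0645
beam 5: φ=90°, α=285°
  dir = (cos 285°, sin 285°) = (0.2588, -0.9659); from cell (5,4)
  next x-line at t=1.7387, next y-line at t=0.5383; Δt_x=3.8637, Δt_y=1.0353
    y: enter (5,3) at t=0.5383
    y: enter (5,2) at t=1.5736
    x: enter (6,2) at t=1.7387 ← occupied
  → r_5 = 1.7387

ranges = [0.4969, 0.9600, 1.6047, 4.0645, 1.7387]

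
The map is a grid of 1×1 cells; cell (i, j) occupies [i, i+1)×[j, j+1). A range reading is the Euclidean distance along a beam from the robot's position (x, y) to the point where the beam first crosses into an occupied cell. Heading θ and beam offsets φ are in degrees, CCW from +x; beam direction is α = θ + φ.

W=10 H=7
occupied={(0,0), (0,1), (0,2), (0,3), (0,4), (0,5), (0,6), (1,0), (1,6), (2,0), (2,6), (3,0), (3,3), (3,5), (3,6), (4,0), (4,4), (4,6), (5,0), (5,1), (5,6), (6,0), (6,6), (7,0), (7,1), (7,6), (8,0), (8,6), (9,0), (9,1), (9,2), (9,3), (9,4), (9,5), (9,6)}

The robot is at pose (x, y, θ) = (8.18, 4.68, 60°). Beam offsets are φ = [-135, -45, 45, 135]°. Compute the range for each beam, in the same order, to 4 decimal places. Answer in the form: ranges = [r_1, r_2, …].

beam 1: φ=-135°, α=285°
  d=(0.2588,-0.9659)  start (8,4)  tX=3.1682 tY=0.7040  stride 1/|dx|=3.8637 1/|dy|=1.0353
    cross y-line → (8,3), t=0.7040
    cross y-line → (8,2), t=1.7393
    cross y-line → (8,1), t=2.7745
    cross x-line → (9,1), t=3.1682 (wall)
  → r_1 = 3.1682
beam 2: φ=-45°, α=15°
  d=(0.9659,0.2588)  start (8,4)  tX=0.8489 tY=1.2364  stride 1/|dx|=1.0353 1/|dy|=3.8637
    cross x-line → (9,4), t=0.8489 (wall)
  → r_2 = 0.8489
beam 3: φ=45°, α=105°
  d=(-0.2588,0.9659)  start (8,4)  tX=0.6955 tY=0.3313  stride 1/|dx|=3.8637 1/|dy|=1.0353
    cross y-line → (8,5), t=0.3313
    cross x-line → (7,5), t=0.6955
    cross y-line → (7,6), t=1.3666 (wall)
  → r_3 = 1.3666
beam 4: φ=135°, α=195°
  d=(-0.9659,-0.2588)  start (8,4)  tX=0.1863 tY=2.6273  stride 1/|dx|=1.0353 1/|dy|=3.8637
    cross x-line → (7,4), t=0.1863
    cross x-line → (6,4), t=1.2216
    cross x-line → (5,4), t=2.2569
    cross y-line → (5,3), t=2.6273
    cross x-line → (4,3), t=3.2922
    cross x-line → (3,3), t=4.3275 (wall)
  → r_4 = 4.3275

ranges = [3.1682, 0.8489, 1.3666, 4.3275]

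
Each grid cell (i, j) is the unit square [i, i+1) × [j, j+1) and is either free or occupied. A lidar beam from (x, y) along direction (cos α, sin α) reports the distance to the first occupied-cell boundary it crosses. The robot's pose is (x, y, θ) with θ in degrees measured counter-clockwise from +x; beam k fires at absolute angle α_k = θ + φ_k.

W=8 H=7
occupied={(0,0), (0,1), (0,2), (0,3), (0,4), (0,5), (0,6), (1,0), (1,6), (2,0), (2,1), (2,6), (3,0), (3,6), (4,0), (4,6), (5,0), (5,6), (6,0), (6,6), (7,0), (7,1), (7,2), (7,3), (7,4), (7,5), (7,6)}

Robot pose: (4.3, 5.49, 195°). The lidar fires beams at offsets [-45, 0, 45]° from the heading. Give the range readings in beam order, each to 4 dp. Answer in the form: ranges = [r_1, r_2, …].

ranges = [1.0200, 3.4164, 4.0299]

beam 1: φ=-45°, α=150°
  direction (-0.8660, 0.5000); cell (4,5); t to first gridline: x 0.3464, y 1.0200 (then +1.1547 / +2.0000)
    (3,5) via x @ 0.3464
    (3,6) via y @ 1.0200  # hit
  → r_1 = 1.0200
beam 2: φ=0°, α=195°
  direction (-0.9659, -0.2588); cell (4,5); t to first gridline: x 0.3106, y 1.8932 (then +1.0353 / +3.8637)
    (3,5) via x @ 0.3106
    (2,5) via x @ 1.3459
    (2,4) via y @ 1.8932
    (1,4) via x @ 2.3811
    (0,4) via x @ 3.4164  # hit
  → r_2 = 3.4164
beam 3: φ=45°, α=240°
  direction (-0.5000, -0.8660); cell (4,5); t to first gridline: x 0.6000, y 0.5658 (then +2.0000 / +1.1547)
    (4,4) via y @ 0.5658
    (3,4) via x @ 0.6000
    (3,3) via y @ 1.7205
    (2,3) via x @ 2.6000
    (2,2) via y @ 2.8752
    (2,1) via y @ 4.0299  # hit
  → r_3 = 4.0299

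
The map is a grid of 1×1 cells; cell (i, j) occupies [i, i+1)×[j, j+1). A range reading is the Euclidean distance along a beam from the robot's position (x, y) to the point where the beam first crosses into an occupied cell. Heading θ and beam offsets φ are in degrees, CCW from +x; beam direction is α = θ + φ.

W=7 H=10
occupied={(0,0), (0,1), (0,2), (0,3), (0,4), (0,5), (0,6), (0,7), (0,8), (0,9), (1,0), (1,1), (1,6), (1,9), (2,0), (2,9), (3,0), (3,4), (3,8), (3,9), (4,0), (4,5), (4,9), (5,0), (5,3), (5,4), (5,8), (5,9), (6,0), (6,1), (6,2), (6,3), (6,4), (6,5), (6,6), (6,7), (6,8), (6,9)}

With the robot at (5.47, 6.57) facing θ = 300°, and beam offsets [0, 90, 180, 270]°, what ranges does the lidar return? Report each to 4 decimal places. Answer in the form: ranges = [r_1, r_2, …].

beam 1: φ=0°, α=300°
  dir = (cos 300°, sin 300°) = (0.5000, -0.8660); from cell (5,6)
  next x-line at t=1.0600, next y-line at t=0.6582; Δt_x=2.0000, Δt_y=1.1547
    y: enter (5,5) at t=0.6582
    x: enter (6,5) at t=1.0600 ← occupied
  → r_1 = 1.0600
beam 2: φ=90°, α=30°
  dir = (cos 30°, sin 30°) = (0.8660, 0.5000); from cell (5,6)
  next x-line at t=0.6120, next y-line at t=0.8600; Δt_x=1.1547, Δt_y=2.0000
    x: enter (6,6) at t=0.6120 ← occupied
  → r_2 = 0.6120
beam 3: φ=180°, α=120°
  dir = (cos 120°, sin 120°) = (-0.5000, 0.8660); from cell (5,6)
  next x-line at t=0.9400, next y-line at t=0.4965; Δt_x=2.0000, Δt_y=1.1547
    y: enter (5,7) at t=0.4965
    x: enter (4,7) at t=0.9400
    y: enter (4,8) at t=1.6512
    y: enter (4,9) at t=2.8059 ← occupied
  → r_3 = 2.8059
beam 4: φ=270°, α=210°
  dir = (cos 210°, sin 210°) = (-0.8660, -0.5000); from cell (5,6)
  next x-line at t=0.5427, next y-line at t=1.1400; Δt_x=1.1547, Δt_y=2.0000
    x: enter (4,6) at t=0.5427
    y: enter (4,5) at t=1.1400 ← occupied
  → r_4 = 1.1400

ranges = [1.0600, 0.6120, 2.8059, 1.1400]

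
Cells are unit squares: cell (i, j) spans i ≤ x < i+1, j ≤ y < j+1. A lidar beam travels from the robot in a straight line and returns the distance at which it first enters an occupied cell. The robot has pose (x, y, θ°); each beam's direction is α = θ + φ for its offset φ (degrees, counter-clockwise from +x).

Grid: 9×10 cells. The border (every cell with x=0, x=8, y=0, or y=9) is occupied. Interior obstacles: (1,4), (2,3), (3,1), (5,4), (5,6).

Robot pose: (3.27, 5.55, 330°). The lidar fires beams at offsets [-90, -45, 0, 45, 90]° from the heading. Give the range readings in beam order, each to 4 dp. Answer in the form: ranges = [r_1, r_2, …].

beam 1: φ=-90°, α=240°
  direction (-0.5000, -0.8660); cell (3,5); t to first gridline: x 0.5400, y 0.6351 (then +2.0000 / +1.1547)
    (2,5) via x @ 0.5400
    (2,4) via y @ 0.6351
    (2,3) via y @ 1.7898  # hit
  → r_1 = 1.7898
beam 2: φ=-45°, α=285°
  direction (0.2588, -0.9659); cell (3,5); t to first gridline: x 2.8205, y 0.5694 (then +3.8637 / +1.0353)
    (3,4) via y @ 0.5694
    (3,3) via y @ 1.6047
    (3,2) via y @ 2.6400
    (4,2) via x @ 2.8205
    (4,1) via y @ 3.6752
    (4,0) via y @ 4.7105  # hit
  → r_2 = 4.7105
beam 3: φ=0°, α=330°
  direction (0.8660, -0.5000); cell (3,5); t to first gridline: x 0.8429, y 1.1000 (then +1.1547 / +2.0000)
    (4,5) via x @ 0.8429
    (4,4) via y @ 1.1000
    (5,4) via x @ 1.9976  # hit
  → r_3 = 1.9976
beam 4: φ=45°, α=15°
  direction (0.9659, 0.2588); cell (3,5); t to first gridline: x 0.7558, y 1.7387 (then +1.0353 / +3.8637)
    (4,5) via x @ 0.7558
    (4,6) via y @ 1.7387
    (5,6) via x @ 1.7910  # hit
  → r_4 = 1.7910
beam 5: φ=90°, α=60°
  direction (0.5000, 0.8660); cell (3,5); t to first gridline: x 1.4600, y 0.5196 (then +2.0000 / +1.1547)
    (3,6) via y @ 0.5196
    (4,6) via x @ 1.4600
    (4,7) via y @ 1.6743
    (4,8) via y @ 2.8290
    (5,8) via x @ 3.4600
    (5,9) via y @ 3.9837  # hit
  → r_5 = 3.9837

ranges = [1.7898, 4.7105, 1.9976, 1.7910, 3.9837]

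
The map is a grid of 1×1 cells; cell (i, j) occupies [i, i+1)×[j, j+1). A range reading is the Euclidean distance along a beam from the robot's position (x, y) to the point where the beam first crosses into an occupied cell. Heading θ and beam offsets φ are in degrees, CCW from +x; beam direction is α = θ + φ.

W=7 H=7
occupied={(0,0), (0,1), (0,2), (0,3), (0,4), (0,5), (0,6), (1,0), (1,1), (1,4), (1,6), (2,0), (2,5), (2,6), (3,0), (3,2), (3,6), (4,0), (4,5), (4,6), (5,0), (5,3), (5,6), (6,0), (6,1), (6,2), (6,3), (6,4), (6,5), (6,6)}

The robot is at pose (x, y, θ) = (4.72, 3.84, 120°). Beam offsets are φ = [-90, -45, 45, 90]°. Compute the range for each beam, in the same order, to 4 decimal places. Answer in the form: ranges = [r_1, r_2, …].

ranges = [1.4780, 2.2362, 2.8160, 1.6800]

beam 1: φ=-90°, α=30°
  d=(0.8660,0.5000)  start (4,3)  tX=0.3233 tY=0.3200  stride 1/|dx|=1.1547 1/|dy|=2.0000
    cross y-line → (4,4), t=0.3200
    cross x-line → (5,4), t=0.3233
    cross x-line → (6,4), t=1.4780 (wall)
  → r_1 = 1.4780
beam 2: φ=-45°, α=75°
  d=(0.2588,0.9659)  start (4,3)  tX=1.0818 tY=0.1656  stride 1/|dx|=3.8637 1/|dy|=1.0353
    cross y-line → (4,4), t=0.1656
    cross x-line → (5,4), t=1.0818
    cross y-line → (5,5), t=1.2009
    cross y-line → (5,6), t=2.2362 (wall)
  → r_2 = 2.2362
beam 3: φ=45°, α=165°
  d=(-0.9659,0.2588)  start (4,3)  tX=0.7454 tY=0.6182  stride 1/|dx|=1.0353 1/|dy|=3.8637
    cross y-line → (4,4), t=0.6182
    cross x-line → (3,4), t=0.7454
    cross x-line → (2,4), t=1.7807
    cross x-line → (1,4), t=2.8160 (wall)
  → r_3 = 2.8160
beam 4: φ=90°, α=210°
  d=(-0.8660,-0.5000)  start (4,3)  tX=0.8314 tY=1.6800  stride 1/|dx|=1.1547 1/|dy|=2.0000
    cross x-line → (3,3), t=0.8314
    cross y-line → (3,2), t=1.6800 (wall)
  → r_4 = 1.6800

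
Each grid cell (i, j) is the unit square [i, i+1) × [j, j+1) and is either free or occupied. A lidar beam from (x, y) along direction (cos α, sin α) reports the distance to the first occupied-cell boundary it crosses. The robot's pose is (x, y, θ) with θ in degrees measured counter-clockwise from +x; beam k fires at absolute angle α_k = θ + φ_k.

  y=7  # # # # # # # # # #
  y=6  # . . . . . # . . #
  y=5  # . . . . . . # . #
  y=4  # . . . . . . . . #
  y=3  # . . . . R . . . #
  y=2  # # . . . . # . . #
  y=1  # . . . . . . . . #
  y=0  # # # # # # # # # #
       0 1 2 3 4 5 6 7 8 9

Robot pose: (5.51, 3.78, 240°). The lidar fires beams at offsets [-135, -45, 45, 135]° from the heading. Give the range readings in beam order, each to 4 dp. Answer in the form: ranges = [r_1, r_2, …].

beam 1: φ=-135°, α=105°
  d=(-0.2588,0.9659)  start (5,3)  tX=1.9705 tY=0.2278  stride 1/|dx|=3.8637 1/|dy|=1.0353
    cross y-line → (5,4), t=0.2278
    cross y-line → (5,5), t=1.2630
    cross x-line → (4,5), t=1.9705
    cross y-line → (4,6), t=2.2983
    cross y-line → (4,7), t=3.3336 (wall)
  → r_1 = 3.3336
beam 2: φ=-45°, α=195°
  d=(-0.9659,-0.2588)  start (5,3)  tX=0.5280 tY=3.0137  stride 1/|dx|=1.0353 1/|dy|=3.8637
    cross x-line → (4,3), t=0.5280
    cross x-line → (3,3), t=1.5633
    cross x-line → (2,3), t=2.5985
    cross y-line → (2,2), t=3.0137
    cross x-line → (1,2), t=3.6338 (wall)
  → r_2 = 3.6338
beam 3: φ=45°, α=285°
  d=(0.2588,-0.9659)  start (5,3)  tX=1.8932 tY=0.8075  stride 1/|dx|=3.8637 1/|dy|=1.0353
    cross y-line → (5,2), t=0.8075
    cross y-line → (5,1), t=1.8428
    cross x-line → (6,1), t=1.8932
    cross y-line → (6,0), t=2.8781 (wall)
  → r_3 = 2.8781
beam 4: φ=135°, α=15°
  d=(0.9659,0.2588)  start (5,3)  tX=0.5073 tY=0.8500  stride 1/|dx|=1.0353 1/|dy|=3.8637
    cross x-line → (6,3), t=0.5073
    cross y-line → (6,4), t=0.8500
    cross x-line → (7,4), t=1.5426
    cross x-line → (8,4), t=2.5778
    cross x-line → (9,4), t=3.6131 (wall)
  → r_4 = 3.6131

ranges = [3.3336, 3.6338, 2.8781, 3.6131]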